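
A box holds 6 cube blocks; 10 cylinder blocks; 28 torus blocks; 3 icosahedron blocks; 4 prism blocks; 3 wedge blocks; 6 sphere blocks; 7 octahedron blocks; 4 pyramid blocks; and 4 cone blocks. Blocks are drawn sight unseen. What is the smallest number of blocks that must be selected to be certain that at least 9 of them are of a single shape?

An adversary could hand out at most 8 blocks per shape (8 shapes run out sooner): 6 + 8 + 8 + 3 + 4 + 3 + 6 + 7 + 4 + 4 = 53 blocks and still no shape has 9.
Pigeonhole: one more block lands in a shape already at 8, so 54 draws are enough and 53 are not.

54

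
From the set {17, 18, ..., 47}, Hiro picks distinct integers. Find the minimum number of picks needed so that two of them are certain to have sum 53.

Two chosen integers sum to 53 exactly when both halves of some pair {x, 53−x} with 17 ≤ x ≤ 53−x ≤ 36 are chosen — 10 such pairs.
The remaining 11 elements (those with no distinct partner in range) can never complete a 53-sum, so the worst case takes all of them and one from each pair: 11 + 10 = 21.
By pigeonhole, the 22nd integer has to be the second member of some pair, so 21 + 1 = 22.

22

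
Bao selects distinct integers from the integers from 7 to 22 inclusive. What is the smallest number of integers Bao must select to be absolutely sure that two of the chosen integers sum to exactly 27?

Group the elements by complementary pair {x, 27−x}: {7,20}, {8,19}, {9,18}, …, giving 7 two-element pairs and 2 integers whose partner 27−x falls outside [7,22].
Pigeonhole: treating each of those 9 groups as a pigeonhole, one can pick one integer per group — 9 integers — with no two summing to 27.
The 10th integer lands in an occupied pair, forcing a sum of 27.

10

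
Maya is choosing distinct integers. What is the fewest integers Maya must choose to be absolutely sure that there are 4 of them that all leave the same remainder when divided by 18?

Pigeonhole: the 18 residue classes mod 18 are the pigeonholes.
With 54 integers one could put 3 in each residue class and have no class reach 4.
The 55th integer pushes some class to 4, so 18·3 + 1 = 55.

55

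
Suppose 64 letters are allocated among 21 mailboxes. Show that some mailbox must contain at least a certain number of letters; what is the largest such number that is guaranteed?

4

By pigeonhole, the 21 mailboxes are the holes and the 64 letters are the pigeons.
If every mailbox held at most 3 letters, the total would be at most 21 × 3 = 63, which is less than 64.
So some mailbox holds at least ⌈64/21⌉ = 4 letters.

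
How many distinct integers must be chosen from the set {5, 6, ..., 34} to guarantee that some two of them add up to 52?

23

Two chosen integers sum to 52 exactly when both halves of some pair {x, 52−x} with 18 ≤ x ≤ 52−x ≤ 34 are chosen — 8 such pairs.
The remaining 14 elements (those with no distinct partner in range) can never complete a 52-sum, so the worst case takes all of them and one from each pair: 14 + 8 = 22.
By pigeonhole, the 23rd integer has to be the second member of some pair, so 22 + 1 = 23.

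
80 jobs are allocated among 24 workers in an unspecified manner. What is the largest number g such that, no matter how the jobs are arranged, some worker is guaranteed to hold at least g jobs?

The 24 workers are the holes and the 80 jobs are the pigeons.
If every worker held at most 3 jobs, the total would be at most 24 × 3 = 72, which is less than 80.
So some worker holds at least ⌈80/24⌉ = 4 jobs.

4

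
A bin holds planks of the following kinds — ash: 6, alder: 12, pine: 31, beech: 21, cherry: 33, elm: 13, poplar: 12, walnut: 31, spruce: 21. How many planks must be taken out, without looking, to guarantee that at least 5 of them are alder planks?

In the worst case for collecting alder planks, every non-alder plank comes out first.
There are 6 + 31 + 21 + 33 + 13 + 12 + 31 + 21 = 168 non-alder planks altogether.
After those, each further plank must be alder, so 168 + 5 = 173 draws guarantee 5 alder planks.

173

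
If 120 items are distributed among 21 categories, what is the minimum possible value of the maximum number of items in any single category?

6

By the pigeonhole principle, the 21 categories are the holes and the 120 items are the pigeons.
If every category held at most 5 items, the total would be at most 21 × 5 = 105, which is less than 120.
So some category holds at least ⌈120/21⌉ = 6 items.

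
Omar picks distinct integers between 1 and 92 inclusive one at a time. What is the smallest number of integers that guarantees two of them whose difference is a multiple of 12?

13

Integers whose pairwise differences are multiples of 12 are exactly those sharing a remainder mod 12. The 12 residue classes mod 12 are the pigeonholes.
With 12 integers one could put 1 in each residue class and have no class reach 2.
The 13th integer pushes some class to 2, so 12·1 + 1 = 13.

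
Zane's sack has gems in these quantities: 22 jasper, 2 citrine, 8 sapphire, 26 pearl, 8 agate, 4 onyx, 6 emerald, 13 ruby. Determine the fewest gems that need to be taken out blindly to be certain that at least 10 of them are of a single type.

The 8 types are the holes; the gems drawn are the pigeons.
To avoid 10 of any one type, the worst case takes at most 9 of each type, or every gem of a type that has fewer than 9.
That gives 9 + 2 + 8 + 9 + 8 + 4 + 6 + 9 = 55 gems with no type reaching 10.
The next gem forces some type to 10, so 55 + 1 = 56.

56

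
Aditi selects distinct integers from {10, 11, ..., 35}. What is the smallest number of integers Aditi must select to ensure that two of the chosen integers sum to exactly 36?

19

Group the elements by complementary pair {x, 36−x}: {10,26}, {11,25}, {12,24}, …, giving 8 two-element pairs; the single value 18 (it cannot pair with itself since the integers are distinct); and 9 integers whose partner 36−x falls outside [10,35].
By the pigeonhole principle, treating each of those 18 groups as a pigeonhole, one can pick one integer per group — 18 integers — with no two summing to 36.
The 19th integer lands in an occupied pair, forcing a sum of 36.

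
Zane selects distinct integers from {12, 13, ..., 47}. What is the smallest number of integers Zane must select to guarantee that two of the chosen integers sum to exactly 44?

A set avoiding the sum 44 can contain at most one of each pair {x, 44−x}, plus the 16 elements whose complement lies outside the range or equal to its own complement.
The integers 22, …, 47 (26 of them) are such a set: any two sum to at least 22+23 = 45 > 44.
By pigeonhole, any 27th integer completes one of the 10 pairs, so 27 choices force a sum of 44.

27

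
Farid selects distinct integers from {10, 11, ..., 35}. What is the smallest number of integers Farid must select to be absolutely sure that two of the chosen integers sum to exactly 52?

18

Group the elements by complementary pair {x, 52−x}: {17,35}, {18,34}, {19,33}, …, giving 9 two-element pairs, the single value 26 (it cannot pair with itself since the integers are distinct), and 7 integers whose partner 52−x falls outside [10,35].
Pigeonhole: treating each of those 17 groups as a pigeonhole, one can pick one integer per group — 17 integers — with no two summing to 52.
The 18th integer lands in an occupied pair, forcing a sum of 52.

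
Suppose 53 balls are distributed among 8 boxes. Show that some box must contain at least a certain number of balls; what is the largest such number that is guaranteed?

The 8 boxes are the holes and the 53 balls are the pigeons.
If every box held at most 6 balls, the total would be at most 8 × 6 = 48, which is less than 53.
So some box holds at least ⌈53/8⌉ = 7 balls.

7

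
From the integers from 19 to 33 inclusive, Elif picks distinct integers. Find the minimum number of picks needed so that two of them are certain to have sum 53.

9

Group the elements by complementary pair {x, 53−x}: {20,33}, {21,32}, {22,31}, …, giving 7 two-element pairs and 1 integer whose partner 53−x falls outside [19,33].
Treating each of those 8 groups as a pigeonhole, one can pick one integer per group — 8 integers — with no two summing to 53.
The 9th integer lands in an occupied pair, forcing a sum of 53.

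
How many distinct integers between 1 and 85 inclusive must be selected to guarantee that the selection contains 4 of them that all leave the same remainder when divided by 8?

By the pigeonhole principle, the 8 residue classes mod 8 are the pigeonholes.
With 24 integers one could put 3 in each residue class and have no class reach 4.
The 25th integer pushes some class to 4, so 8·3 + 1 = 25.

25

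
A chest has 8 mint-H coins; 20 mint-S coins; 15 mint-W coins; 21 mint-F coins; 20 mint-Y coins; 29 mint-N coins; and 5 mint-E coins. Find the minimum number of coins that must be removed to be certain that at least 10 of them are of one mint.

An adversary could hand out at most 9 coins per mint (mint-H, mint-E run out sooner): 8 + 9 + 9 + 9 + 9 + 9 + 5 = 58 coins and still no mint has 10.
One more coin lands in a mint already at 9, so 59 draws are enough and 58 are not.

59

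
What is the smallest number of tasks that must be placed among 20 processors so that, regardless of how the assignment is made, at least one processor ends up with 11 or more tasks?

201

With 200 tasks one could put exactly 10 in each of the 20 processors, and no processor would reach 11.
By pigeonhole, one more task must land in a processor that already has 10, giving it 11.
So 20 × 10 + 1 = 201 tasks are required.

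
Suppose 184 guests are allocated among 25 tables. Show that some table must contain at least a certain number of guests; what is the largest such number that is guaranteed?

8

The 25 tables are the holes and the 184 guests are the pigeons.
If every table held at most 7 guests, the total would be at most 25 × 7 = 175, which is less than 184.
So some table holds at least ⌈184/25⌉ = 8 guests.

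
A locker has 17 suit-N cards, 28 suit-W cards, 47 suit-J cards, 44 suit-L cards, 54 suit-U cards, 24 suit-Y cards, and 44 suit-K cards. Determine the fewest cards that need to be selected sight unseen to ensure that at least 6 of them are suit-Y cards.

240

In the worst case for collecting suit-Y cards, every non-suit-Y card comes out first.
There are 17 + 28 + 47 + 44 + 54 + 44 = 234 non-suit-Y cards altogether.
After those, each further card must be suit-Y, so 234 + 6 = 240 draws guarantee 6 suit-Y cards.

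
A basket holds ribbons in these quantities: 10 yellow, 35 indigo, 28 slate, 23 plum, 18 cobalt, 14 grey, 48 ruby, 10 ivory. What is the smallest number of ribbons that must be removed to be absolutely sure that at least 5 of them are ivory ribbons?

181

In the worst case for collecting ivory ribbons, every non-ivory ribbon comes out first.
There are 10 + 35 + 28 + 23 + 18 + 14 + 48 = 176 non-ivory ribbons altogether.
After those, each further ribbon must be ivory, so 176 + 5 = 181 draws guarantee 5 ivory ribbons.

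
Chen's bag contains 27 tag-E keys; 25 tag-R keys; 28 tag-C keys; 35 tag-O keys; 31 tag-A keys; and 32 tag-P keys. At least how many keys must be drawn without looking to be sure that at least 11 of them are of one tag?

61

Pigeonhole: put each drawn key into a box by tag. The largest draw with every box below 11 takes min(count, 10) from each tag.
Σ min(cᵢ, 10) = 10 + 10 + 10 + 10 + 10 + 10 = 60.
Draw number 60 + 1 = 61 must push one box to 11.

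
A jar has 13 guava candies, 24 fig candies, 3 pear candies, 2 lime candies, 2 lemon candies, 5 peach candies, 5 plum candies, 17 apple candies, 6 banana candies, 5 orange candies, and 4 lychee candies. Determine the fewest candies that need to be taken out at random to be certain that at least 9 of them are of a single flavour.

57

By pigeonhole, put each drawn candy into a box by flavour. The largest draw with every box below 9 takes min(count, 8) from each flavour; flavours with fewer than 8 contribute all they have.
Σ min(cᵢ, 8) = 8 + 8 + 3 + 2 + 2 + 5 + 5 + 8 + 6 + 5 + 4 = 56.
Draw number 56 + 1 = 57 must push one box to 9.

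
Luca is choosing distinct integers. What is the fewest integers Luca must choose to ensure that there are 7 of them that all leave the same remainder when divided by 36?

The 36 residue classes mod 36 are the pigeonholes.
With 216 integers one could put 6 in each residue class and have no class reach 7.
The 217th integer pushes some class to 7, so 36·6 + 1 = 217.

217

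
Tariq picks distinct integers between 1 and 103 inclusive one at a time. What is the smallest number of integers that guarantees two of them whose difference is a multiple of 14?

Integers whose pairwise differences are multiples of 14 are exactly those sharing a remainder mod 14. Pigeonhole: the 14 residue classes mod 14 are the pigeonholes.
With 14 integers one could put 1 in each residue class and have no class reach 2.
The 15th integer pushes some class to 2, so 14·1 + 1 = 15.

15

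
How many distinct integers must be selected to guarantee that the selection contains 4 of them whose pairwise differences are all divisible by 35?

Integers whose pairwise differences are multiples of 35 are exactly those sharing a remainder mod 35. The 35 residue classes mod 35 are the pigeonholes.
With 105 integers one could put 3 in each residue class and have no class reach 4.
The 106th integer pushes some class to 4, so 35·3 + 1 = 106.

106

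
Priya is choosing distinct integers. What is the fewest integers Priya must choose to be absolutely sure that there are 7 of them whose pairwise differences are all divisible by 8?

Integers whose pairwise differences are multiples of 8 are exactly those sharing a remainder mod 8. Pigeonhole: the 8 residue classes mod 8 are the pigeonholes.
With 48 integers one could put 6 in each residue class and have no class reach 7.
The 49th integer pushes some class to 7, so 8·6 + 1 = 49.

49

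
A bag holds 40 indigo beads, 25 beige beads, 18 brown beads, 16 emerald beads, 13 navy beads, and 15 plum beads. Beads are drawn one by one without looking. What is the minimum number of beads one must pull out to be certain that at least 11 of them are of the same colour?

61

Pigeonhole: put each drawn bead into a box by colour. The largest draw with every box below 11 takes min(count, 10) from each colour.
Σ min(cᵢ, 10) = 10 + 10 + 10 + 10 + 10 + 10 = 60.
Draw number 60 + 1 = 61 must push one box to 11.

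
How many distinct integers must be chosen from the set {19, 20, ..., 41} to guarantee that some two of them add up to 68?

17

Two chosen integers sum to 68 exactly when both halves of some pair {x, 68−x} with 27 ≤ x ≤ 68−x ≤ 41 are chosen — 7 such pairs.
The remaining 9 elements (those with no distinct partner in range) can never complete a 68-sum, so the worst case takes all of them and one from each pair: 9 + 7 = 16.
The 17th integer has to be the second member of some pair, so 16 + 1 = 17.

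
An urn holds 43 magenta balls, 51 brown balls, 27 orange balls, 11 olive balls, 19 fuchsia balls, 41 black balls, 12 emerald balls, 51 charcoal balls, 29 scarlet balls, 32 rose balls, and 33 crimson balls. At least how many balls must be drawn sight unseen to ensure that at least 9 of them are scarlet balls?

329

In the worst case for collecting scarlet balls, every non-scarlet ball comes out first.
There are 43 + 51 + 27 + 11 + 19 + 41 + 12 + 51 + 32 + 33 = 320 non-scarlet balls altogether.
After those, each further ball must be scarlet, so 320 + 9 = 329 draws guarantee 9 scarlet balls.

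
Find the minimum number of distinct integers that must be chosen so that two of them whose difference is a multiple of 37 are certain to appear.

Integers whose pairwise differences are multiples of 37 are exactly those sharing a remainder mod 37. By the pigeonhole principle, the 37 residue classes mod 37 are the pigeonholes.
With 37 integers one could put 1 in each residue class and have no class reach 2.
The 38th integer pushes some class to 2, so 37·1 + 1 = 38.

38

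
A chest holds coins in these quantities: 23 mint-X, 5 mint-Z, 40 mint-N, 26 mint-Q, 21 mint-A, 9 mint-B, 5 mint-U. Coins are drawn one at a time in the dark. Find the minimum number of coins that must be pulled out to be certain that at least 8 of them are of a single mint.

An adversary could hand out at most 7 coins per mint (mint-Z, mint-U run out sooner): 7 + 5 + 7 + 7 + 7 + 7 + 5 = 45 coins and still no mint has 8.
By the pigeonhole principle, one more coin lands in a mint already at 7, so 46 draws are enough and 45 are not.

46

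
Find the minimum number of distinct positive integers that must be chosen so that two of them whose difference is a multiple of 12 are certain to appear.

13

Integers whose pairwise differences are multiples of 12 are exactly those sharing a remainder mod 12. The 12 residue classes mod 12 are the pigeonholes.
With 12 integers one could put 1 in each residue class and have no class reach 2.
The 13th integer pushes some class to 2, so 12·1 + 1 = 13.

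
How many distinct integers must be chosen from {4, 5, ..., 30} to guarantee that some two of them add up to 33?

15

A set avoiding the sum 33 can contain at most one of each pair {x, 33−x}, plus the 1 element whose complement lies outside the range.
The integers 17, …, 30 (14 of them) are such a set: any two sum to at least 17+18 = 35 > 33.
By the pigeonhole principle, any 15th integer completes one of the 13 pairs, so 15 choices force a sum of 33.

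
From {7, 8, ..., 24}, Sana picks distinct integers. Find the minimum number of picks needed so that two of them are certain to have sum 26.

Group the elements by complementary pair {x, 26−x}: {7,19}, {8,18}, {9,17}, …, giving 6 two-element pairs; the single value 13 (it cannot pair with itself since the integers are distinct); and 5 integers whose partner 26−x falls outside [7,24].
Treating each of those 12 groups as a pigeonhole, one can pick one integer per group — 12 integers — with no two summing to 26.
The 13th integer lands in an occupied pair, forcing a sum of 26.

13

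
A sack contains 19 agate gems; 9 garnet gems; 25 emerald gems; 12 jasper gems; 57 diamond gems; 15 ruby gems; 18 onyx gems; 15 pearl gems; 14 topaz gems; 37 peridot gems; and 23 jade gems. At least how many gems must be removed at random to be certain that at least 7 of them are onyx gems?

233

In the worst case for collecting onyx gems, every non-onyx gem comes out first.
There are 19 + 9 + 25 + 12 + 57 + 15 + 15 + 14 + 37 + 23 = 226 non-onyx gems altogether.
After those, each further gem must be onyx, so 226 + 7 = 233 draws guarantee 7 onyx gems.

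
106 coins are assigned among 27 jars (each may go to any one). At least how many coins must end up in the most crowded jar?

The 27 jars are the holes and the 106 coins are the pigeons.
If every jar held at most 3 coins, the total would be at most 27 × 3 = 81, which is less than 106.
So some jar holds at least ⌈106/27⌉ = 4 coins.

4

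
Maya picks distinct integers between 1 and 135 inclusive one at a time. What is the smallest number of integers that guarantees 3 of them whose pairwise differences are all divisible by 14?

29

Integers whose pairwise differences are multiples of 14 are exactly those sharing a remainder mod 14. Pigeonhole: the 14 residue classes mod 14 are the pigeonholes.
With 28 integers one could put 2 in each residue class and have no class reach 3.
The 29th integer pushes some class to 3, so 14·2 + 1 = 29.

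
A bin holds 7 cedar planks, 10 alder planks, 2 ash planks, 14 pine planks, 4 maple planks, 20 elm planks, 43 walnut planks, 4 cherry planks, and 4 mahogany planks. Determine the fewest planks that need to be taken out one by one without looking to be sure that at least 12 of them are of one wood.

65

Put each drawn plank into a box by wood. The largest draw with every box below 12 takes min(count, 11) from each wood; woods with fewer than 11 contribute all they have.
Σ min(cᵢ, 11) = 7 + 10 + 2 + 11 + 4 + 11 + 11 + 4 + 4 = 64.
Draw number 64 + 1 = 65 must push one box to 12.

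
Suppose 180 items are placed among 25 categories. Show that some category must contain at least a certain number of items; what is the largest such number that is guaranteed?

By the pigeonhole principle, the 25 categories are the holes and the 180 items are the pigeons.
If every category held at most 7 items, the total would be at most 25 × 7 = 175, which is less than 180.
So some category holds at least ⌈180/25⌉ = 8 items.

8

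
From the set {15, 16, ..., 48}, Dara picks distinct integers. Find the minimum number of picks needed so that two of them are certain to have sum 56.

A set avoiding the sum 56 can contain at most one of each pair {x, 56−x}, plus the 8 elements whose complement lies outside the range or equal to its own complement.
The integers 28, …, 48 (21 of them) are such a set: any two sum to at least 28+29 = 57 > 56.
Any 22nd integer completes one of the 13 pairs, so 22 choices force a sum of 56.

22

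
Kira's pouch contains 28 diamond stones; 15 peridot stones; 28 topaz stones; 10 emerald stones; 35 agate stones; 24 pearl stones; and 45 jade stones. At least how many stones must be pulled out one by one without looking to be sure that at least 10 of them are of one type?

Pigeonhole: put each drawn stone into a box by type. The largest draw with every box below 10 takes min(count, 9) from each type.
Σ min(cᵢ, 9) = 9 + 9 + 9 + 9 + 9 + 9 + 9 = 63.
Draw number 63 + 1 = 64 must push one box to 10.

64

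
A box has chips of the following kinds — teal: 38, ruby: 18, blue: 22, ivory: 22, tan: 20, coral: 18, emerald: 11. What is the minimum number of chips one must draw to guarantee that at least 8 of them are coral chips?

139

In the worst case for collecting coral chips, every non-coral chip comes out first.
There are 38 + 18 + 22 + 22 + 20 + 11 = 131 non-coral chips altogether.
After those, each further chip must be coral, so 131 + 8 = 139 draws guarantee 8 coral chips.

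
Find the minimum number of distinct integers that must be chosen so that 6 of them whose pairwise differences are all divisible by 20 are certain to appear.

101

Integers whose pairwise differences are multiples of 20 are exactly those sharing a remainder mod 20. By the pigeonhole principle, the 20 residue classes mod 20 are the pigeonholes.
With 100 integers one could put 5 in each residue class and have no class reach 6.
The 101st integer pushes some class to 6, so 20·5 + 1 = 101.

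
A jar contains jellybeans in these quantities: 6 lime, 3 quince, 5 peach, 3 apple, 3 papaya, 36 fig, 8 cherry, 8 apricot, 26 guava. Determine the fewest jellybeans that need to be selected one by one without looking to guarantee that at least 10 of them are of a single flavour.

55

By the pigeonhole principle, the 9 flavours are the holes; the jellybeans drawn are the pigeons.
To avoid 10 of any one flavour, the worst case takes at most 9 of each flavour, or every jellybean of a flavour that has fewer than 9.
That gives 6 + 3 + 5 + 3 + 3 + 9 + 8 + 8 + 9 = 54 jellybeans with no flavour reaching 10.
The next jellybean forces some flavour to 10, so 54 + 1 = 55.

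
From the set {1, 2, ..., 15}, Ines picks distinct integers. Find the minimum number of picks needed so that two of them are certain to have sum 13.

10

Group the elements by complementary pair {x, 13−x}: {1,12}, {2,11}, {3,10}, …, giving 6 two-element pairs and 3 integers whose partner 13−x falls outside [1,15].
Treating each of those 9 groups as a pigeonhole, one can pick one integer per group — 9 integers — with no two summing to 13.
The 10th integer lands in an occupied pair, forcing a sum of 13.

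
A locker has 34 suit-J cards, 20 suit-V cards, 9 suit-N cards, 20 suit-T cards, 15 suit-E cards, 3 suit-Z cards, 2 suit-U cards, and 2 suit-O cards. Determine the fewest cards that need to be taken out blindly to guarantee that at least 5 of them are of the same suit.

28

An adversary could hand out at most 4 cards per suit (suit-Z, suit-U, suit-O run out sooner): 4 + 4 + 4 + 4 + 4 + 3 + 2 + 2 = 27 cards and still no suit has 5.
One more card lands in a suit already at 4, so 28 draws are enough and 27 are not.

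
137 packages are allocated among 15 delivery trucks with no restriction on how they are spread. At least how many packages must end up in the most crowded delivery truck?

10

By the pigeonhole principle, the 15 delivery trucks are the holes and the 137 packages are the pigeons.
If every delivery truck held at most 9 packages, the total would be at most 15 × 9 = 135, which is less than 137.
So some delivery truck holds at least ⌈137/15⌉ = 10 packages.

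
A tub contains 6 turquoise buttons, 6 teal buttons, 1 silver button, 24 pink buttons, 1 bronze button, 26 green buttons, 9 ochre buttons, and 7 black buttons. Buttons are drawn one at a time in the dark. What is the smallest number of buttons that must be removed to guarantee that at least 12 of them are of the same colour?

An adversary could hand out at most 11 buttons per colour (6 colours run out sooner): 6 + 6 + 1 + 11 + 1 + 11 + 9 + 7 = 52 buttons and still no colour has 12.
By pigeonhole, one more button lands in a colour already at 11, so 53 draws are enough and 52 are not.

53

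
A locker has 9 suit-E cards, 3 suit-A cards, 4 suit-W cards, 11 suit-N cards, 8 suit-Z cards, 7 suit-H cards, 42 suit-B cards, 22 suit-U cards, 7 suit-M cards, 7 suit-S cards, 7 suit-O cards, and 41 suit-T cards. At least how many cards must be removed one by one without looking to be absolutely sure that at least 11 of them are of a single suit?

The 12 suits are the holes; the cards drawn are the pigeons.
To avoid 11 of any one suit, the worst case takes at most 10 of each suit, or every card of a suit that has fewer than 10.
That gives 9 + 3 + 4 + 10 + 8 + 7 + 10 + 10 + 7 + 7 + 7 + 10 = 92 cards with no suit reaching 11.
The next card forces some suit to 11, so 92 + 1 = 93.

93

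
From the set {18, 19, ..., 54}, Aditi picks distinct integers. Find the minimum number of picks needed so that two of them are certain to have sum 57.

Two chosen integers sum to 57 exactly when both halves of some pair {x, 57−x} with 18 ≤ x ≤ 57−x ≤ 39 are chosen — 11 such pairs.
The remaining 15 elements (those with no distinct partner in range) can never complete a 57-sum, so the worst case takes all of them and one from each pair: 15 + 11 = 26.
The 27th integer has to be the second member of some pair, so 26 + 1 = 27.

27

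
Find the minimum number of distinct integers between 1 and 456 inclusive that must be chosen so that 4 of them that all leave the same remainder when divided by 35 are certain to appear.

By the pigeonhole principle, the 35 residue classes mod 35 are the pigeonholes.
With 105 integers one could put 3 in each residue class and have no class reach 4.
The 106th integer pushes some class to 4, so 35·3 + 1 = 106.

106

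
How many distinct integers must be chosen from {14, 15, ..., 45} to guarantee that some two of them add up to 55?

19

Group the elements by complementary pair {x, 55−x}: {14,41}, {15,40}, {16,39}, …, giving 14 two-element pairs and 4 integers whose partner 55−x falls outside [14,45].
Pigeonhole: treating each of those 18 groups as a pigeonhole, one can pick one integer per group — 18 integers — with no two summing to 55.
The 19th integer lands in an occupied pair, forcing a sum of 55.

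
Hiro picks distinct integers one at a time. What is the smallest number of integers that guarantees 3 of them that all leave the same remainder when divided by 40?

81

By pigeonhole, the 40 residue classes mod 40 are the pigeonholes.
With 80 integers one could put 2 in each residue class and have no class reach 3.
The 81st integer pushes some class to 3, so 40·2 + 1 = 81.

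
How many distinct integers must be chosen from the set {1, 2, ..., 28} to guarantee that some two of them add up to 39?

20

Two chosen integers sum to 39 exactly when both halves of some pair {x, 39−x} with 11 ≤ x ≤ 39−x ≤ 28 are chosen — 9 such pairs.
The remaining 10 elements (those with no distinct partner in range) can never complete a 39-sum, so the worst case takes all of them and one from each pair: 10 + 9 = 19.
By the pigeonhole principle, the 20th integer has to be the second member of some pair, so 19 + 1 = 20.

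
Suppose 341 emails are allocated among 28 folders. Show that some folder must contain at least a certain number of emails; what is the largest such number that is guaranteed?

13

The 28 folders are the holes and the 341 emails are the pigeons.
If every folder held at most 12 emails, the total would be at most 28 × 12 = 336, which is less than 341.
So some folder holds at least ⌈341/28⌉ = 13 emails.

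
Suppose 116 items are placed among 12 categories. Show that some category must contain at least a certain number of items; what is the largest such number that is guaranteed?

The 12 categories are the holes and the 116 items are the pigeons.
If every category held at most 9 items, the total would be at most 12 × 9 = 108, which is less than 116.
So some category holds at least ⌈116/12⌉ = 10 items.

10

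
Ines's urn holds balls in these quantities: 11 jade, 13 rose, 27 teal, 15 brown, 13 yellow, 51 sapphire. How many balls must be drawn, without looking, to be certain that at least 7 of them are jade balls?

In the worst case for collecting jade balls, every non-jade ball comes out first.
There are 13 + 27 + 15 + 13 + 51 = 119 non-jade balls altogether.
After those, each further ball must be jade, so 119 + 7 = 126 draws guarantee 7 jade balls.

126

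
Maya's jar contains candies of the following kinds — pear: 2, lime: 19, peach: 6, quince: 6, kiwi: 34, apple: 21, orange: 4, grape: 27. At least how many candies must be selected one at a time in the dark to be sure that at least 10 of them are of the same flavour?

By the pigeonhole principle, put each drawn candy into a box by flavour. The largest draw with every box below 10 takes min(count, 9) from each flavour; flavours with fewer than 9 contribute all they have.
Σ min(cᵢ, 9) = 2 + 9 + 6 + 6 + 9 + 9 + 4 + 9 = 54.
Draw number 54 + 1 = 55 must push one box to 10.

55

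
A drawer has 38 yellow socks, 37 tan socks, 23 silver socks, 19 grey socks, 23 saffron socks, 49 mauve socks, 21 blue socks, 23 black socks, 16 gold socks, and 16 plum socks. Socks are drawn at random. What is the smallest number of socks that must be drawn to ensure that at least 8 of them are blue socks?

In the worst case for collecting blue socks, every non-blue sock comes out first.
There are 38 + 37 + 23 + 19 + 23 + 49 + 23 + 16 + 16 = 244 non-blue socks altogether.
After those, each further sock must be blue, so 244 + 8 = 252 draws guarantee 8 blue socks.

252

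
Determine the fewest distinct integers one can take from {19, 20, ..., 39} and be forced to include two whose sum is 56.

13

Group the elements by complementary pair {x, 56−x}: {19,37}, {20,36}, {21,35}, …, giving 9 two-element pairs; the single value 28 (it cannot pair with itself since the integers are distinct); and 2 integers whose partner 56−x falls outside [19,39].
By pigeonhole, treating each of those 12 groups as a pigeonhole, one can pick one integer per group — 12 integers — with no two summing to 56.
The 13th integer lands in an occupied pair, forcing a sum of 56.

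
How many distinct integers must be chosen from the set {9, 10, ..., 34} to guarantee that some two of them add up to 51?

18

Group the elements by complementary pair {x, 51−x}: {17,34}, {18,33}, {19,32}, …, giving 9 two-element pairs and 8 integers whose partner 51−x falls outside [9,34].
Treating each of those 17 groups as a pigeonhole, one can pick one integer per group — 17 integers — with no two summing to 51.
The 18th integer lands in an occupied pair, forcing a sum of 51.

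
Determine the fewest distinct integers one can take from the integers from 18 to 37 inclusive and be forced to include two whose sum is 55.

11

Group the elements by complementary pair {x, 55−x}: {18,37}, {19,36}, {20,35}, …, giving 10 two-element pairs.
Treating each of those 10 groups as a pigeonhole, one can pick one integer per group — 10 integers — with no two summing to 55.
The 11th integer lands in an occupied pair, forcing a sum of 55.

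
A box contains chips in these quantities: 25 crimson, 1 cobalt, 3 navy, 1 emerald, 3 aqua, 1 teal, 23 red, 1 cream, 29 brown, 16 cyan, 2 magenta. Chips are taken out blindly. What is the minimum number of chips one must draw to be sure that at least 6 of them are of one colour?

33

An adversary could hand out at most 5 chips per colour (7 colours run out sooner): 5 + 1 + 3 + 1 + 3 + 1 + 5 + 1 + 5 + 5 + 2 = 32 chips and still no colour has 6.
Pigeonhole: one more chip lands in a colour already at 5, so 33 draws are enough and 32 are not.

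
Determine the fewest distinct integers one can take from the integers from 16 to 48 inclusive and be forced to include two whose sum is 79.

Two chosen integers sum to 79 exactly when both halves of some pair {x, 79−x} with 31 ≤ x ≤ 79−x ≤ 48 are chosen — 9 such pairs.
The remaining 15 elements (those with no distinct partner in range) can never complete a 79-sum, so the worst case takes all of them and one from each pair: 15 + 9 = 24.
The 25th integer has to be the second member of some pair, so 24 + 1 = 25.

25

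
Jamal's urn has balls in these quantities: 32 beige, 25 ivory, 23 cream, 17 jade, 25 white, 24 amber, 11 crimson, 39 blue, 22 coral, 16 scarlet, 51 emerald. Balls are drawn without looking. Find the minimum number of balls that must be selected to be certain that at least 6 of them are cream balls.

In the worst case for collecting cream balls, every non-cream ball comes out first.
There are 32 + 25 + 17 + 25 + 24 + 11 + 39 + 22 + 16 + 51 = 262 non-cream balls altogether.
After those, each further ball must be cream, so 262 + 6 = 268 draws guarantee 6 cream balls.

268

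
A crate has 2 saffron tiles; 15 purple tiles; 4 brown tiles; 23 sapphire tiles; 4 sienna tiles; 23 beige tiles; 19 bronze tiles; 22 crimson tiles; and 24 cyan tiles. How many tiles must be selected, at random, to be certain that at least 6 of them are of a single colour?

41

Pigeonhole: put each drawn tile into a box by colour. The largest draw with every box below 6 takes min(count, 5) from each colour; colours with fewer than 5 contribute all they have.
Σ min(cᵢ, 5) = 2 + 5 + 4 + 5 + 4 + 5 + 5 + 5 + 5 = 40.
Draw number 40 + 1 = 41 must push one box to 6.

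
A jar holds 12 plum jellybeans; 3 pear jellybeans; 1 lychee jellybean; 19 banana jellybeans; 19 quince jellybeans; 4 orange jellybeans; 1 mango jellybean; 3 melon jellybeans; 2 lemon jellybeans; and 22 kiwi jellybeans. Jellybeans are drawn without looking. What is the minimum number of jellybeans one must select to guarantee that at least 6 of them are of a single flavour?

An adversary could hand out at most 5 jellybeans per flavour (6 flavours run out sooner): 5 + 3 + 1 + 5 + 5 + 4 + 1 + 3 + 2 + 5 = 34 jellybeans and still no flavour has 6.
Pigeonhole: one more jellybean lands in a flavour already at 5, so 35 draws are enough and 34 are not.

35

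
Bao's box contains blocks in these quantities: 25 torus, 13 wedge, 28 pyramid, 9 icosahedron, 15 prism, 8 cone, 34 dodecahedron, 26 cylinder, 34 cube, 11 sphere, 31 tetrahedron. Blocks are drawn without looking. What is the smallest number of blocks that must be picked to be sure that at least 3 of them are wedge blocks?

224

In the worst case for collecting wedge blocks, every non-wedge block comes out first.
There are 25 + 28 + 9 + 15 + 8 + 34 + 26 + 34 + 11 + 31 = 221 non-wedge blocks altogether.
After those, each further block must be wedge, so 221 + 3 = 224 draws guarantee 3 wedge blocks.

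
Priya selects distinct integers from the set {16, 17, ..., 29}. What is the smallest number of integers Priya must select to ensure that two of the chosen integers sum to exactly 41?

Two chosen integers sum to 41 exactly when both halves of some pair {x, 41−x} with 16 ≤ x ≤ 41−x ≤ 25 are chosen — 5 such pairs.
The remaining 4 elements (those with no distinct partner in range) can never complete a 41-sum, so the worst case takes all of them and one from each pair: 4 + 5 = 9.
By pigeonhole, the 10th integer has to be the second member of some pair, so 9 + 1 = 10.

10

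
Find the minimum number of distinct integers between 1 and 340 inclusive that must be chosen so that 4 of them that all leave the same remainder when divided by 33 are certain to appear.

100

The 33 residue classes mod 33 are the pigeonholes.
With 99 integers one could put 3 in each residue class and have no class reach 4.
The 100th integer pushes some class to 4, so 33·3 + 1 = 100.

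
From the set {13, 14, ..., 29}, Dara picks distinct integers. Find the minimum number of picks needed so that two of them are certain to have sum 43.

Two chosen integers sum to 43 exactly when both halves of some pair {x, 43−x} with 14 ≤ x ≤ 43−x ≤ 29 are chosen — 8 such pairs.
The remaining 1 element (those with no distinct partner in range) can never complete a 43-sum, so the worst case takes all of them and one from each pair: 1 + 8 = 9.
By the pigeonhole principle, the 10th integer has to be the second member of some pair, so 9 + 1 = 10.

10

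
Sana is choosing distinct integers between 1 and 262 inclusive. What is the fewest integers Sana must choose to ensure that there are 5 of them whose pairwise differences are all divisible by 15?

61

Integers whose pairwise differences are multiples of 15 are exactly those sharing a remainder mod 15. The 15 residue classes mod 15 are the pigeonholes.
With 60 integers one could put 4 in each residue class and have no class reach 5.
The 61st integer pushes some class to 5, so 15·4 + 1 = 61.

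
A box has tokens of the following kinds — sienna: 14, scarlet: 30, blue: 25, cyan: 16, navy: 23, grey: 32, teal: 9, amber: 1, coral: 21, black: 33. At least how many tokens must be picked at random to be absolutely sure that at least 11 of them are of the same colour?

91

Pigeonhole: the 10 colours are the holes; the tokens drawn are the pigeons.
To avoid 11 of any one colour, the worst case takes at most 10 of each colour, or every token of a colour that has fewer than 10.
That gives 10 + 10 + 10 + 10 + 10 + 10 + 9 + 1 + 10 + 10 = 90 tokens with no colour reaching 11.
The next token forces some colour to 11, so 90 + 1 = 91.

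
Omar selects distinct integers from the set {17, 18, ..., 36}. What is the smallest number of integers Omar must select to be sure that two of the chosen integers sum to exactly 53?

11

A set avoiding the sum 53 can contain at most one of each pair {x, 53−x}.
The integers 27, …, 36 (10 of them) are such a set: any two sum to at least 27+28 = 55 > 53.
By the pigeonhole principle, any 11th integer completes one of the 10 pairs, so 11 choices force a sum of 53.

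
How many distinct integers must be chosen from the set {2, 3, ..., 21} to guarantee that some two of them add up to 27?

Group the elements by complementary pair {x, 27−x}: {6,21}, {7,20}, {8,19}, …, giving 8 two-element pairs and 4 integers whose partner 27−x falls outside [2,21].
By pigeonhole, treating each of those 12 groups as a pigeonhole, one can pick one integer per group — 12 integers — with no two summing to 27.
The 13th integer lands in an occupied pair, forcing a sum of 27.

13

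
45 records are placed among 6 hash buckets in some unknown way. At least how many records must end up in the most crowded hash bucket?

Pigeonhole: the 6 hash buckets are the holes and the 45 records are the pigeons.
If every hash bucket held at most 7 records, the total would be at most 6 × 7 = 42, which is less than 45.
So some hash bucket holds at least ⌈45/6⌉ = 8 records.

8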